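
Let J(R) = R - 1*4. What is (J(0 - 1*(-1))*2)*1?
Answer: -6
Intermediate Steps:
J(R) = -4 + R (J(R) = R - 4 = -4 + R)
(J(0 - 1*(-1))*2)*1 = ((-4 + (0 - 1*(-1)))*2)*1 = ((-4 + (0 + 1))*2)*1 = ((-4 + 1)*2)*1 = -3*2*1 = -6*1 = -6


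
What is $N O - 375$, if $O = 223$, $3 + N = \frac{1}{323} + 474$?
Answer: $\frac{33804757}{323} \approx 1.0466 \cdot 10^{5}$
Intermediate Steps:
$N = \frac{152134}{323}$ ($N = -3 + \left(\frac{1}{323} + 474\right) = -3 + \frac{153103}{323} = \frac{152134}{323} \approx 471.0$)
$N O - 375 = \frac{152134}{323} \cdot 223 - 375 = \frac{33925882}{323} - 375 = \frac{33804757}{323}$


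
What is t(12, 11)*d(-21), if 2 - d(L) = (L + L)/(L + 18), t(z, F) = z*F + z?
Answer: -1728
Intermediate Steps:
t(z, F) = z + F*z (t(z, F) = F*z + z = z + F*z)
d(L) = 2 - 2*L/(18 + L) (d(L) = 2 - (L + L)/(L + 18) = 2 - 2*L/(18 + L))
t(12, 11)*d(-21) = (12*(1 + 11))*(36/(18 - 21)) = (12*12)*(36/(-3)) = 144*(36*(-1/3)) = 144*(-12) = -1728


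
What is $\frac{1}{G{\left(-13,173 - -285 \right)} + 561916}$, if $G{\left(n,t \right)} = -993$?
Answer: $\frac{1}{560923} \approx 1.7828 \cdot 10^{-6}$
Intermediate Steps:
$\frac{1}{G{\left(-13,173 - -285 \right)} + 561916} = \frac{1}{-993 + 561916} = \frac{1}{560923}$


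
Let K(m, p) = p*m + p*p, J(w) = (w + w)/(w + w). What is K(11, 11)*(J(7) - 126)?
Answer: -30250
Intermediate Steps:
J(w) = 1 (J(w) = (2*w)/((2*w)) = (2*w)*(1/(2*w)) = 1)
K(m, p) = p**2 + m*p (K(m, p) = m*p + p**2 = p**2 + m*p)
K(11, 11)*(J(7) - 126) = (11*(11 + 11))*(1 - 126) = (11*22)*(-125) = 242*(-125) = -30250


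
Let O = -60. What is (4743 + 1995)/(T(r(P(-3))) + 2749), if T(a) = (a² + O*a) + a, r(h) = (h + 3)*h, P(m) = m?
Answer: 6738/2749 ≈ 2.4511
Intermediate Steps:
r(h) = h*(3 + h) (r(h) = (3 + h)*h = h*(3 + h))
T(a) = a² - 59*a (T(a) = (a² - 60*a) + a = a² - 59*a)
(4743 + 1995)/(T(r(P(-3))) + 2749) = (4743 + 1995)/((-3*(3 - 3))*(-59 - 3*(3 - 3)) + 2749) = 6738/((-3*0)*(-59 - 3*0) + 2749) = 6738/(0*(-59 + 0) + 2749) = 6738/(0*(-59) + 2749) = 6738/(0 + 2749) = 6738/2749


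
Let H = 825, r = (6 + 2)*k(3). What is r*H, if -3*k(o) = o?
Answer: -6600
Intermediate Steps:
k(o) = -o/3
r = -8 (r = (6 + 2)*(-⅓*3) = 8*(-1) = -8)
r*H = -8*825 = -6600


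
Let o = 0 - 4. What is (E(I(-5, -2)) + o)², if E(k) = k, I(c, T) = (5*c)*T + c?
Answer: 1681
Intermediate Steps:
I(c, T) = c + 5*T*c (I(c, T) = 5*T*c + c = c + 5*T*c)
o = -4
(E(I(-5, -2)) + o)² = (-5*(1 + 5*(-2)) - 4)² = (-5*(1 - 10) - 4)² = (-5*(-9) - 4)² = (45 - 4)² = 41² = 1681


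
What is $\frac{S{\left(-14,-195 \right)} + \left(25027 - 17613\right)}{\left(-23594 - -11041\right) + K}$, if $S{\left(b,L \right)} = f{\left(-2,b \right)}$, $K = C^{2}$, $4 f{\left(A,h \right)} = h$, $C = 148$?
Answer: $\frac{14821}{18702} \approx 0.79248$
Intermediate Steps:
$f{\left(A,h \right)} = \frac{h}{4}$
$K = 21904$ ($K = 148^{2} = 21904$)
$S{\left(b,L \right)} = \frac{b}{4}$
$\frac{S{\left(-14,-195 \right)} + \left(25027 - 17613\right)}{\left(-23594 - -11041\right) + K} = \frac{\frac{1}{4} \left(-14\right) + \left(25027 - 17613\right)}{\left(-23594 - -11041\right) + 21904} = \frac{- \frac{7}{2} + \left(25027 - 17613\right)}{\left(-23594 + 11041\right) + 21904} = \frac{- \frac{7}{2} + 7414}{-12553 + 21904} = \frac{14821}{2 \cdot 9351} = \frac{14821}{2} \cdot \frac{1}{9351} = \frac{14821}{18702}$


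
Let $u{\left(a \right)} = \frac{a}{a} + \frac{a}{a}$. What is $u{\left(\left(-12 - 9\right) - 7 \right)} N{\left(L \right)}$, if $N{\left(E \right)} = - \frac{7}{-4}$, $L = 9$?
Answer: $\frac{7}{2} \approx 3.5$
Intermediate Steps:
$u{\left(a \right)} = 2$ ($u{\left(a \right)} = 1 + 1 = 2$)
$N{\left(E \right)} = \frac{7}{4}$ ($N{\left(E \right)} = \left(-7\right) \left(- \frac{1}{4}\right) = \frac{7}{4}$)
$u{\left(\left(-12 - 9\right) - 7 \right)} N{\left(L \right)} = 2 \cdot \frac{7}{4} = \frac{7}{2}$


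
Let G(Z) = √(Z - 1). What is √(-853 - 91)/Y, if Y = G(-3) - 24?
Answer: 2*√59*(1 - 12*I)/145 ≈ 0.10595 - 1.2714*I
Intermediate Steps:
G(Z) = √(-1 + Z)
Y = -24 + 2*I (Y = √(-1 - 3) - 24 = √(-4) - 24 = 2*I - 24 = -24 + 2*I ≈ -24.0 + 2.0*I)
√(-853 - 91)/Y = √(-853 - 91)/(-24 + 2*I) = ((-24 - 2*I)/580)*√(-944) = ((-24 - 2*I)/580)*(4*I*√59) = I*√59*(-24 - 2*I)/145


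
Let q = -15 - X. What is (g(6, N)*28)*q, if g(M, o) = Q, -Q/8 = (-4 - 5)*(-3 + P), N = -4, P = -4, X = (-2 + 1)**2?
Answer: 225792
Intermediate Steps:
X = 1 (X = (-1)**2 = 1)
q = -16 (q = -15 - 1*1 = -15 - 1 = -16)
Q = -504 (Q = -8*(-4 - 5)*(-3 - 4) = -(-72)*(-7) = -8*63 = -504)
g(M, o) = -504
(g(6, N)*28)*q = -504*28*(-16) = -14112*(-16) = 225792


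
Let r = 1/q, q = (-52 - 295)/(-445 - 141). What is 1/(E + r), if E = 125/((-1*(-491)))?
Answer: 170377/331101 ≈ 0.51458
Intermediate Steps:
E = 125/491 ≈ 0.25458
q = 347/586 (q = -347/(-586) = -347*(-1/586) = 347/586 ≈ 0.59215)
r = 586/347 (r = 1/(347/586) = 586/347 ≈ 1.6888)
1/(E + r) = 1/(125/491 + 586/347) = 1/(331101/170377) = 170377/331101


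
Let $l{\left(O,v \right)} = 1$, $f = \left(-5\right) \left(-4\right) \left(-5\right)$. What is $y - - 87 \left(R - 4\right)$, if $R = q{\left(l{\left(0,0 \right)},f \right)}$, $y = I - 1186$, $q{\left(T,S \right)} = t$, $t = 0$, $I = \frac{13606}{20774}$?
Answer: $- \frac{15926855}{10387} \approx -1533.3$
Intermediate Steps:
$f = -100$ ($f = 20 \left(-5\right) = -100$)
$I = \frac{6803}{10387}$ ($I = 13606 \cdot \frac{1}{20774} = \frac{6803}{10387} \approx 0.65495$)
$q{\left(T,S \right)} = 0$
$y = - \frac{12312179}{10387}$ ($y = \frac{6803}{10387} - 1186 = - \frac{12312179}{10387} \approx -1185.3$)
$R = 0$
$y - - 87 \left(R - 4\right) = - \frac{12312179}{10387} - - 87 \left(0 - 4\right) = - \frac{12312179}{10387} - \left(-87\right) \left(-4\right) = - \frac{12312179}{10387} - 348 = - \frac{15926855}{10387}$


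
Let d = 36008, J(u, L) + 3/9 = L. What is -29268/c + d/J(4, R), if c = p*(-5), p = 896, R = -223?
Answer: -11608449/75040 ≈ -154.70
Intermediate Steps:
J(u, L) = -⅓ + L
c = -4480 (c = 896*(-5) = -4480)
-29268/c + d/J(4, R) = -29268/(-4480) + 36008/(-⅓ - 223) = -29268*(-1/4480) + 36008/(-670/3) = 7317/1120 + 36008*(-3/670) = 7317/1120 - 54012/335 = -11608449/75040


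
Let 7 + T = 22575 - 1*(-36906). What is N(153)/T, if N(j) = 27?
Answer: 27/59474 ≈ 0.00045398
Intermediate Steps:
T = 59474 (T = -7 + (22575 - 1*(-36906)) = -7 + (22575 + 36906) = -7 + 59481 = 59474)
N(153)/T = 27/59474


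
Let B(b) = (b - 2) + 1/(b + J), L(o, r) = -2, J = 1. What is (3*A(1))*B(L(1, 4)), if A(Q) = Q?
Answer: -15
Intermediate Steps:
B(b) = -2 + b + 1/(1 + b) (B(b) = (b - 2) + 1/(b + 1) = (-2 + b) + 1/(1 + b) = -2 + b + 1/(1 + b))
(3*A(1))*B(L(1, 4)) = (3*1)*((-1 + (-2)**2 - 1*(-2))/(1 - 2)) = 3*((-1 + 4 + 2)/(-1)) = 3*(-1*5) = 3*(-5) = -15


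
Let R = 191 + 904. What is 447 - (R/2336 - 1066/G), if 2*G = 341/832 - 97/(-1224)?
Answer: 9574289733/1992352 ≈ 4805.5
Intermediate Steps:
R = 1095
G = 62261/254592 (G = (341/832 - 97/(-1224))/2 = (341*(1/832) - 97*(-1/1224))/2 = (341/832 + 97/1224)/2 = (½)*(62261/127296) = 62261/254592 ≈ 0.24455)
447 - (R/2336 - 1066/G) = 447 - (1095/2336 - 1066/62261/254592) = 447 - (1095*(1/2336) - 1066*254592/62261) = 447 - (15/32 - 271395072/62261) = 447 - 1*(-8683708389/1992352) = 447 + 8683708389/1992352 = 9574289733/1992352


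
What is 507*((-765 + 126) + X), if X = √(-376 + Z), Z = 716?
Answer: -323973 + 1014*√85 ≈ -3.1462e+5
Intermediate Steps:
X = 2*√85 (X = √(-376 + 716) = √340 = 2*√85 ≈ 18.439)
507*((-765 + 126) + X) = 507*((-765 + 126) + 2*√85) = 507*(-639 + 2*√85) = -323973 + 1014*√85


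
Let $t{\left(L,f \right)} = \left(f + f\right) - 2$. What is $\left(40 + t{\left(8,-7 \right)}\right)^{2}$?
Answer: $576$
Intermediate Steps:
$t{\left(L,f \right)} = -2 + 2 f$ ($t{\left(L,f \right)} = 2 f - 2 = -2 + 2 f$)
$\left(40 + t{\left(8,-7 \right)}\right)^{2} = \left(40 + \left(-2 + 2 \left(-7\right)\right)\right)^{2} = \left(40 - 16\right)^{2} = 24^{2} = 576$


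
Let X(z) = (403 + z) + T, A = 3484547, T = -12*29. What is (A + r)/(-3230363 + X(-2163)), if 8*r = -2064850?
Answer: -12905763/12929884 ≈ -0.99813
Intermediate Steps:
T = -348
r = -1032425/4 (r = (⅛)*(-2064850) = -1032425/4 ≈ -2.5811e+5)
X(z) = 55 + z (X(z) = (403 + z) - 348 = 55 + z)
(A + r)/(-3230363 + X(-2163)) = (3484547 - 1032425/4)/(-3230363 + (55 - 2163)) = 12905763/(4*(-3230363 - 2108)) = (12905763/4)/(-3232471) = (12905763/4)*(-1/3232471) = -12905763/12929884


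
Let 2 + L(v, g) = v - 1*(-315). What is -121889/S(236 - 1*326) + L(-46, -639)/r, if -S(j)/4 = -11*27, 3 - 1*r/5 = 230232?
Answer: -5196749263/50650380 ≈ -102.60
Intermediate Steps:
r = -1151145 (r = 15 - 5*230232 = 15 - 1151160 = -1151145)
S(j) = 1188 (S(j) = -(-44)*27 = -4*(-297) = 1188)
L(v, g) = 313 + v (L(v, g) = -2 + (v - 1*(-315)) = -2 + (v + 315) = -2 + (315 + v) = 313 + v)
-121889/S(236 - 1*326) + L(-46, -639)/r = -121889/1188 + (313 - 46)/(-1151145) = -121889*1/1188 + 267*(-1/1151145) = -121889/1188 - 89/383715 = -5196749263/50650380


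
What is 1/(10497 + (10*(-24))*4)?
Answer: 1/9537 ≈ 0.00010485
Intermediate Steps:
1/(10497 + (10*(-24))*4) = 1/(10497 - 240*4) = 1/(10497 - 960) = 1/9537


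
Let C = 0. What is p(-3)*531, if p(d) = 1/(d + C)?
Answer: -177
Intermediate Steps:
p(d) = 1/d (p(d) = 1/(d + 0) = 1/d)
p(-3)*531 = 531/(-3) = -1/3*531 = -177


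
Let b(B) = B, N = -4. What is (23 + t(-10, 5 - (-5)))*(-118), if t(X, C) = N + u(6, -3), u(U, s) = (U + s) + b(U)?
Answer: -3304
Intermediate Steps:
u(U, s) = s + 2*U (u(U, s) = (U + s) + U = s + 2*U)
t(X, C) = 5 (t(X, C) = -4 + (-3 + 2*6) = -4 + (-3 + 12) = -4 + 9 = 5)
(23 + t(-10, 5 - (-5)))*(-118) = (23 + 5)*(-118) = 28*(-118) = -3304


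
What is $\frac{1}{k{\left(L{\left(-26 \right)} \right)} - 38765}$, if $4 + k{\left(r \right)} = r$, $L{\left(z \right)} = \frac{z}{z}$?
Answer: $- \frac{1}{38768} \approx -2.5794 \cdot 10^{-5}$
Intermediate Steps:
$L{\left(z \right)} = 1$
$k{\left(r \right)} = -4 + r$
$\frac{1}{k{\left(L{\left(-26 \right)} \right)} - 38765} = \frac{1}{\left(-4 + 1\right) - 38765} = \frac{1}{-3 - 38765} = \frac{1}{-38768} = - \frac{1}{38768}$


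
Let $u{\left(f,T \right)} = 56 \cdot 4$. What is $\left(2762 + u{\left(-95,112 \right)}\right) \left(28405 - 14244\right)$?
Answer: $42284746$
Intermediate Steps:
$u{\left(f,T \right)} = 224$
$\left(2762 + u{\left(-95,112 \right)}\right) \left(28405 - 14244\right) = \left(2762 + 224\right) \left(28405 - 14244\right) = 2986 \cdot 14161 = 42284746$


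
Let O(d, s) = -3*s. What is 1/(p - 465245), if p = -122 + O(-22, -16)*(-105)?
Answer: -1/470407 ≈ -2.1258e-6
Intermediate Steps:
p = -5162 (p = -122 - 3*(-16)*(-105) = -122 + 48*(-105) = -122 - 5040 = -5162)
1/(p - 465245) = 1/(-5162 - 465245) = 1/(-470407) = -1/470407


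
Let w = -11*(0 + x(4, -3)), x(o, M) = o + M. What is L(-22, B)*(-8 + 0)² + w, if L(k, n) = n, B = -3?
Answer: -203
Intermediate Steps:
x(o, M) = M + o
w = -11 (w = -11*(0 + (-3 + 4)) = -11*(0 + 1) = -11*1 = -11)
L(-22, B)*(-8 + 0)² + w = -3*(-8 + 0)² - 11 = -3*(-8)² - 11 = -3*64 - 11 = -192 - 11 = -203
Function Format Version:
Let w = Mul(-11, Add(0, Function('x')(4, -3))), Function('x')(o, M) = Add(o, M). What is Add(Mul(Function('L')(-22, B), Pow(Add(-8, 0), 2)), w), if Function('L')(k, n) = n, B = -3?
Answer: -203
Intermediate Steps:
Function('x')(o, M) = Add(M, o)
w = -11 (w = Mul(-11, Add(0, Add(-3, 4))) = Mul(-11, Add(0, 1)) = Mul(-11, 1) = -11)
Add(Mul(Function('L')(-22, B), Pow(Add(-8, 0), 2)), w) = Add(Mul(-3, Pow(Add(-8, 0), 2)), -11) = Add(Mul(-3, Pow(-8, 2)), -11) = Add(Mul(-3, 64), -11) = Add(-192, -11) = -203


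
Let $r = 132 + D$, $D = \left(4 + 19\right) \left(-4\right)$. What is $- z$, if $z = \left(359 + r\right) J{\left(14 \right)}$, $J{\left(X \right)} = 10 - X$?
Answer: $1596$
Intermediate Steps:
$D = -92$ ($D = 23 \left(-4\right) = -92$)
$r = 40$ ($r = 132 - 92 = 40$)
$z = -1596$ ($z = \left(359 + 40\right) \left(10 - 14\right) = 399 \left(10 - 14\right) = 399 \left(-4\right) = -1596$)
$- z = \left(-1\right) \left(-1596\right) = 1596$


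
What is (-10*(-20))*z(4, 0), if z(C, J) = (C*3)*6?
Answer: 14400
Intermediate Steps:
z(C, J) = 18*C (z(C, J) = (3*C)*6 = 18*C)
(-10*(-20))*z(4, 0) = (-10*(-20))*(18*4) = 200*72 = 14400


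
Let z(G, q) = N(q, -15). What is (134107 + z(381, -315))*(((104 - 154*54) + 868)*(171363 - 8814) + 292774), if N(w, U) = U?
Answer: -160034387959544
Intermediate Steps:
z(G, q) = -15
(134107 + z(381, -315))*(((104 - 154*54) + 868)*(171363 - 8814) + 292774) = (134107 - 15)*(((104 - 154*54) + 868)*(171363 - 8814) + 292774) = 134092*(((104 - 8316) + 868)*162549 + 292774) = 134092*((-8212 + 868)*162549 + 292774) = 134092*(-7344*162549 + 292774) = 134092*(-1193759856 + 292774) = 134092*(-1193467082) = -160034387959544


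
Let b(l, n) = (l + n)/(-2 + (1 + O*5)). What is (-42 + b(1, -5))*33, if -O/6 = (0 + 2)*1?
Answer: -84414/61 ≈ -1383.8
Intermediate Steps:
O = -12 (O = -6*(0 + 2) = -12 ≈ -12.000)
b(l, n) = -l/61 - n/61 (b(l, n) = (l + n)/(-2 + (1 - 12*5)) = (l + n)/(-2 + (1 - 60)) = (l + n)/(-2 - 59) = (l + n)/(-61) = (l + n)*(-1/61) = -l/61 - n/61)
(-42 + b(1, -5))*33 = (-42 + (-1/61*1 - 1/61*(-5)))*33 = (-42 + (-1/61 + 5/61))*33 = (-42 + 4/61)*33 = -2558/61*33 = -84414/61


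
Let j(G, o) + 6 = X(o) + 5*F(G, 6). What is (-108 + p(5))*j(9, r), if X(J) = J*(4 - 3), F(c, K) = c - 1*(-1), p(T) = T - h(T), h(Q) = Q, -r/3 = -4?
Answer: -6048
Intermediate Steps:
r = 12 (r = -3*(-4) = 12)
p(T) = 0 (p(T) = T - T = 0)
F(c, K) = 1 + c (F(c, K) = c + 1 = 1 + c)
X(J) = J (X(J) = J*1 = J)
j(G, o) = -1 + o + 5*G (j(G, o) = -6 + (o + 5*(1 + G)) = -6 + (o + (5 + 5*G)) = -6 + (5 + o + 5*G) = -1 + o + 5*G)
(-108 + p(5))*j(9, r) = (-108 + 0)*(-1 + 12 + 5*9) = -108*(-1 + 12 + 45) = -108*56 = -6048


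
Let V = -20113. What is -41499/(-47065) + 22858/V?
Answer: -241142383/946618345 ≈ -0.25474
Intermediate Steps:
-41499/(-47065) + 22858/V = -41499/(-47065) + 22858/(-20113) = -41499*(-1/47065) + 22858*(-1/20113) = 41499/47065 - 22858/20113 = -241142383/946618345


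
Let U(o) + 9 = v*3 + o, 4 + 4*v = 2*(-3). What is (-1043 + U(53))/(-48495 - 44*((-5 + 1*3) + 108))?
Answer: 2013/106318 ≈ 0.018934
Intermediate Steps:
v = -5/2 (v = -1 + (2*(-3))/4 = -1 + (¼)*(-6) = -1 - 3/2 = -5/2 ≈ -2.5000)
U(o) = -33/2 + o (U(o) = -9 + (-5/2*3 + o) = -9 + (-15/2 + o) = -33/2 + o)
(-1043 + U(53))/(-48495 - 44*((-5 + 1*3) + 108)) = (-1043 + (-33/2 + 53))/(-48495 - 44*((-5 + 1*3) + 108)) = (-1043 + 73/2)/(-48495 - 44*((-5 + 3) + 108)) = -2013/(2*(-48495 - 44*(-2 + 108))) = -2013/(2*(-48495 - 44*106)) = -2013/(2*(-48495 - 4664)) = -2013/2/(-53159) = -2013/2*(-1/53159) = 2013/106318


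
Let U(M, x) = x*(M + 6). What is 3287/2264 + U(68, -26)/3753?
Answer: 7980175/8496792 ≈ 0.93920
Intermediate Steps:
U(M, x) = x*(6 + M)
3287/2264 + U(68, -26)/3753 = 3287/2264 - 26*(6 + 68)/3753 = 3287*(1/2264) - 26*74*(1/3753) = 3287/2264 - 1924*1/3753 = 3287/2264 - 1924/3753 = 7980175/8496792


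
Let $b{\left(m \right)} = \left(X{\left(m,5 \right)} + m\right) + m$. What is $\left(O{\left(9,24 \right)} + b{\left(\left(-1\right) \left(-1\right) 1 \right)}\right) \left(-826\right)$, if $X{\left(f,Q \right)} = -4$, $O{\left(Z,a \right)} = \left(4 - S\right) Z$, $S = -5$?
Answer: $-65254$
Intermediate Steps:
$O{\left(Z,a \right)} = 9 Z$ ($O{\left(Z,a \right)} = \left(4 - -5\right) Z = \left(4 + 5\right) Z = 9 Z$)
$b{\left(m \right)} = -4 + 2 m$ ($b{\left(m \right)} = \left(-4 + m\right) + m = -4 + 2 m$)
$\left(O{\left(9,24 \right)} + b{\left(\left(-1\right) \left(-1\right) 1 \right)}\right) \left(-826\right) = \left(9 \cdot 9 - \left(4 - 2 \left(-1\right) \left(-1\right) 1\right)\right) \left(-826\right) = \left(81 - \left(4 - 2 \cdot 1 \cdot 1\right)\right) \left(-826\right) = \left(81 + \left(-4 + 2 \cdot 1\right)\right) \left(-826\right) = \left(81 + \left(-4 + 2\right)\right) \left(-826\right) = \left(81 - 2\right) \left(-826\right) = 79 \left(-826\right) = -65254$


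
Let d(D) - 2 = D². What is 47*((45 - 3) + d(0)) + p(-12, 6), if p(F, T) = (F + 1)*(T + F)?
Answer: 2134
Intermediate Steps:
d(D) = 2 + D²
p(F, T) = (1 + F)*(F + T)
47*((45 - 3) + d(0)) + p(-12, 6) = 47*((45 - 3) + (2 + 0²)) + (-12 + 6 + (-12)² - 12*6) = 47*(42 + (2 + 0)) + (-12 + 6 + 144 - 72) = 47*(42 + 2) + 66 = 47*44 + 66 = 2068 + 66 = 2134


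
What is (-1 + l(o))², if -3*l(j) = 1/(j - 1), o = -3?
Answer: 121/144 ≈ 0.84028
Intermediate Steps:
l(j) = -1/(3*(-1 + j)) (l(j) = -1/(3*(j - 1)) = -1/(3*(-1 + j)))
(-1 + l(o))² = (-1 - 1/(-3 + 3*(-3)))² = (-1 - 1/(-3 - 9))² = (-1 - 1/(-12))² = (-1 - 1*(-1/12))² = (-1 + 1/12)² = (-11/12)² = 121/144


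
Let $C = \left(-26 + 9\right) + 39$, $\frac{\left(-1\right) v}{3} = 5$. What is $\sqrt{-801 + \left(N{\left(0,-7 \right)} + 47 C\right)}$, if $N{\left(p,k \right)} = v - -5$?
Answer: $\sqrt{223} \approx 14.933$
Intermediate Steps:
$v = -15$ ($v = \left(-3\right) 5 = -15$)
$N{\left(p,k \right)} = -10$ ($N{\left(p,k \right)} = -15 - -5 = -15 + 5 = -10$)
$C = 22$ ($C = -17 + 39 = 22$)
$\sqrt{-801 + \left(N{\left(0,-7 \right)} + 47 C\right)} = \sqrt{-801 + \left(-10 + 47 \cdot 22\right)} = \sqrt{-801 + \left(-10 + 1034\right)} = \sqrt{-801 + 1024} = \sqrt{223}$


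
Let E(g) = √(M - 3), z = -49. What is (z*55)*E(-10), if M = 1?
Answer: -2695*I*√2 ≈ -3811.3*I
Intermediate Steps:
E(g) = I*√2 (E(g) = √(1 - 3) = √(-2) = I*√2)
(z*55)*E(-10) = (-49*55)*(I*√2) = -2695*I*√2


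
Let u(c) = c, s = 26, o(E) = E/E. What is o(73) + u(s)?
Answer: 27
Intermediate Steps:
o(E) = 1
o(73) + u(s) = 1 + 26 = 27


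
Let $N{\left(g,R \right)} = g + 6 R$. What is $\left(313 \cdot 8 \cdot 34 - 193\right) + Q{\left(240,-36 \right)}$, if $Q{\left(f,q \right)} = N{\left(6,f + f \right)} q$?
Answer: $-18953$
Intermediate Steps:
$Q{\left(f,q \right)} = q \left(6 + 12 f\right)$ ($Q{\left(f,q \right)} = \left(6 + 6 \left(f + f\right)\right) q = \left(6 + 6 \cdot 2 f\right) q = \left(6 + 12 f\right) q = q \left(6 + 12 f\right)$)
$\left(313 \cdot 8 \cdot 34 - 193\right) + Q{\left(240,-36 \right)} = \left(313 \cdot 8 \cdot 34 - 193\right) + 6 \left(-36\right) \left(1 + 2 \cdot 240\right) = \left(313 \cdot 272 - 193\right) + 6 \left(-36\right) \left(1 + 480\right) = \left(85136 - 193\right) + 6 \left(-36\right) 481 = 84943 - 103896 = -18953$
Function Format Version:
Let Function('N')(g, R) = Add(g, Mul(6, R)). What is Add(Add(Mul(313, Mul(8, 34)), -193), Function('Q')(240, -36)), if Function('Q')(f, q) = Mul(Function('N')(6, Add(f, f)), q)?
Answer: -18953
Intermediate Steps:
Function('Q')(f, q) = Mul(q, Add(6, Mul(12, f))) (Function('Q')(f, q) = Mul(Add(6, Mul(6, Add(f, f))), q) = Mul(Add(6, Mul(6, Mul(2, f))), q) = Mul(Add(6, Mul(12, f)), q) = Mul(q, Add(6, Mul(12, f))))
Add(Add(Mul(313, Mul(8, 34)), -193), Function('Q')(240, -36)) = Add(Add(Mul(313, Mul(8, 34)), -193), Mul(6, -36, Add(1, Mul(2, 240)))) = Add(Add(Mul(313, 272), -193), Mul(6, -36, Add(1, 480))) = Add(Add(85136, -193), Mul(6, -36, 481)) = Add(84943, -103896) = -18953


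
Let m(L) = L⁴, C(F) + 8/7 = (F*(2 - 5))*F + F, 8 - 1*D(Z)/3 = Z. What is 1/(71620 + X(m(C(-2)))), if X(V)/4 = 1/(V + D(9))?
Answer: 126240493/9041344118264 ≈ 1.3963e-5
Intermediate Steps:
D(Z) = 24 - 3*Z
C(F) = -8/7 + F - 3*F² (C(F) = -8/7 + ((F*(2 - 5))*F + F) = -8/7 + ((F*(-3))*F + F) = -8/7 + ((-3*F)*F + F) = -8/7 + (-3*F² + F) = -8/7 + (F - 3*F²) = -8/7 + F - 3*F²)
X(V) = 4/(-3 + V) (X(V) = 4/(V + (24 - 3*9)) = 4/(V + (24 - 27)) = 4/(V - 3) = 4/(-3 + V))
1/(71620 + X(m(C(-2)))) = 1/(71620 + 4/(-3 + (-8/7 - 2 - 3*(-2)²)⁴)) = 1/(71620 + 4/(-3 + (-8/7 - 2 - 3*4)⁴)) = 1/(71620 + 4/(-3 + (-8/7 - 2 - 12)⁴)) = 1/(71620 + 4/(-3 + (-106/7)⁴)) = 1/(71620 + 4/(-3 + 126247696/2401)) = 1/(71620 + 4/(126240493/2401)) = 1/(71620 + 4*(2401/126240493)) = 1/(71620 + 9604/126240493) = 1/(9041344118264/126240493) = 126240493/9041344118264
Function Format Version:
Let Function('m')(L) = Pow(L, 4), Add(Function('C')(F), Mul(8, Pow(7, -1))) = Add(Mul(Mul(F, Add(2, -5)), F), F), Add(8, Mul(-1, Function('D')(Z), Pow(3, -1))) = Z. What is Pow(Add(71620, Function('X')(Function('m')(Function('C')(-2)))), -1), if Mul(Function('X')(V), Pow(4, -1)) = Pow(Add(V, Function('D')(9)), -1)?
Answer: Rational(126240493, 9041344118264) ≈ 1.3963e-5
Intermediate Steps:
Function('D')(Z) = Add(24, Mul(-3, Z))
Function('C')(F) = Add(Rational(-8, 7), F, Mul(-3, Pow(F, 2))) (Function('C')(F) = Add(Rational(-8, 7), Add(Mul(Mul(F, Add(2, -5)), F), F)) = Add(Rational(-8, 7), Add(Mul(Mul(F, -3), F), F)) = Add(Rational(-8, 7), Add(Mul(Mul(-3, F), F), F)) = Add(Rational(-8, 7), Add(Mul(-3, Pow(F, 2)), F)) = Add(Rational(-8, 7), Add(F, Mul(-3, Pow(F, 2)))) = Add(Rational(-8, 7), F, Mul(-3, Pow(F, 2))))
Function('X')(V) = Mul(4, Pow(Add(-3, V), -1)) (Function('X')(V) = Mul(4, Pow(Add(V, Add(24, Mul(-3, 9))), -1)) = Mul(4, Pow(Add(V, Add(24, -27)), -1)) = Mul(4, Pow(Add(V, -3), -1)) = Mul(4, Pow(Add(-3, V), -1)))
Pow(Add(71620, Function('X')(Function('m')(Function('C')(-2)))), -1) = Pow(Add(71620, Mul(4, Pow(Add(-3, Pow(Add(Rational(-8, 7), -2, Mul(-3, Pow(-2, 2))), 4)), -1))), -1) = Pow(Add(71620, Mul(4, Pow(Add(-3, Pow(Add(Rational(-8, 7), -2, Mul(-3, 4)), 4)), -1))), -1) = Pow(Add(71620, Mul(4, Pow(Add(-3, Pow(Add(Rational(-8, 7), -2, -12), 4)), -1))), -1) = Pow(Add(71620, Mul(4, Pow(Add(-3, Pow(Rational(-106, 7), 4)), -1))), -1) = Pow(Add(71620, Mul(4, Pow(Add(-3, Rational(126247696, 2401)), -1))), -1) = Pow(Add(71620, Mul(4, Pow(Rational(126240493, 2401), -1))), -1) = Pow(Add(71620, Mul(4, Rational(2401, 126240493))), -1) = Pow(Add(71620, Rational(9604, 126240493)), -1) = Pow(Rational(9041344118264, 126240493), -1) = Rational(126240493, 9041344118264)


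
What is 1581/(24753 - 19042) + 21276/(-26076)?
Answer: -6690090/12410003 ≈ -0.53909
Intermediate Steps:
1581/(24753 - 19042) + 21276/(-26076) = 1581/5711 + 21276*(-1/26076) = 1581*(1/5711) - 1773/2173 = 1581/5711 - 1773/2173 = -6690090/12410003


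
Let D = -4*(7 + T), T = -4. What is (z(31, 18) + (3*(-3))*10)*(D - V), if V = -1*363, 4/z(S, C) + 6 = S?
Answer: -788346/25 ≈ -31534.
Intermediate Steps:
z(S, C) = 4/(-6 + S)
D = -12 (D = -4*(7 - 4) = -4*3 = -12)
V = -363
(z(31, 18) + (3*(-3))*10)*(D - V) = (4/(-6 + 31) + (3*(-3))*10)*(-12 - 1*(-363)) = (4/25 - 9*10)*(-12 + 363) = (4*(1/25) - 90)*351 = (4/25 - 90)*351 = -2246/25*351 = -788346/25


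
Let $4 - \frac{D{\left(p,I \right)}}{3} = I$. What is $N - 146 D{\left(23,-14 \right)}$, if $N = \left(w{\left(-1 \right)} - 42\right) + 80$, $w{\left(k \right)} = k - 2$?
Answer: $-7849$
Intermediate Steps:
$D{\left(p,I \right)} = 12 - 3 I$
$w{\left(k \right)} = -2 + k$ ($w{\left(k \right)} = k - 2 = -2 + k$)
$N = 35$ ($N = \left(\left(-2 - 1\right) - 42\right) + 80 = \left(-3 - 42\right) + 80 = -45 + 80 = 35$)
$N - 146 D{\left(23,-14 \right)} = 35 - 146 \left(12 - -42\right) = 35 - 146 \left(12 + 42\right) = 35 - 7884 = -7849$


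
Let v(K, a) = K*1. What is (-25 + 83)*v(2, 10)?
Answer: 116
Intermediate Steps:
v(K, a) = K
(-25 + 83)*v(2, 10) = (-25 + 83)*2 = 58*2 = 116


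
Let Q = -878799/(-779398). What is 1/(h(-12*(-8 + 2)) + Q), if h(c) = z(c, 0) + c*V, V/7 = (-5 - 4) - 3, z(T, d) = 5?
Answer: -779398/4709023315 ≈ -0.00016551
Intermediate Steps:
Q = 878799/779398 (Q = -878799*(-1/779398) = 878799/779398 ≈ 1.1275)
V = -84 (V = 7*((-5 - 4) - 3) = 7*(-9 - 3) = 7*(-12) = -84)
h(c) = 5 - 84*c (h(c) = 5 + c*(-84) = 5 - 84*c)
1/(h(-12*(-8 + 2)) + Q) = 1/((5 - (-1008)*(-8 + 2)) + 878799/779398) = 1/((5 - (-1008)*(-6)) + 878799/779398) = 1/((5 - 84*72) + 878799/779398) = 1/((5 - 6048) + 878799/779398) = 1/(-6043 + 878799/779398) = 1/(-4709023315/779398) = -779398/4709023315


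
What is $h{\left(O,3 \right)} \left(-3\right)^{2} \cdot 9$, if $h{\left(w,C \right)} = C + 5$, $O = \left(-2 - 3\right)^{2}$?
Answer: $648$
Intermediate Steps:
$O = 25$ ($O = \left(-5\right)^{2} = 25$)
$h{\left(w,C \right)} = 5 + C$
$h{\left(O,3 \right)} \left(-3\right)^{2} \cdot 9 = \left(5 + 3\right) \left(-3\right)^{2} \cdot 9 = 8 \cdot 9 \cdot 9 = 72 \cdot 9 = 648$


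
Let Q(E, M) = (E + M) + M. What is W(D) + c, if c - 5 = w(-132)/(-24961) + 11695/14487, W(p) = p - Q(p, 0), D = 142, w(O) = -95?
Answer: 2101345195/361610007 ≈ 5.8111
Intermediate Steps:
Q(E, M) = E + 2*M
W(p) = 0 (W(p) = p - (p + 2*0) = p - (p + 0) = p - p = 0)
c = 2101345195/361610007 (c = 5 + (-95/(-24961) + 11695/14487) = 5 + (-95*(-1/24961) + 11695*(1/14487)) = 5 + (95/24961 + 11695/14487) = 5 + 293295160/361610007 = 2101345195/361610007 ≈ 5.8111)
W(D) + c = 0 + 2101345195/361610007 = 2101345195/361610007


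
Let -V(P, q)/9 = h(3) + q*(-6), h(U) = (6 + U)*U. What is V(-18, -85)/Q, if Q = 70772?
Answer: -4833/70772 ≈ -0.068290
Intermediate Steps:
h(U) = U*(6 + U)
V(P, q) = -243 + 54*q (V(P, q) = -9*(3*(6 + 3) + q*(-6)) = -9*(3*9 - 6*q) = -9*(27 - 6*q) = -243 + 54*q)
V(-18, -85)/Q = (-243 + 54*(-85))/70772 = (-243 - 4590)*(1/70772) = -4833*1/70772 = -4833/70772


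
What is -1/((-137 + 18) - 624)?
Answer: 1/743 ≈ 0.0013459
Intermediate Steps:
-1/((-137 + 18) - 624) = -1/(-119 - 624) = -1/(-743) = -1*(-1/743) = 1/743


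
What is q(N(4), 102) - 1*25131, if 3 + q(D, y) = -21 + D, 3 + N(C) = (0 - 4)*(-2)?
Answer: -25150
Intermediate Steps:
N(C) = 5 (N(C) = -3 + (0 - 4)*(-2) = -3 - 4*(-2) = -3 + 8 = 5)
q(D, y) = -24 + D (q(D, y) = -3 + (-21 + D) = -24 + D)
q(N(4), 102) - 1*25131 = (-24 + 5) - 1*25131 = -19 - 25131 = -25150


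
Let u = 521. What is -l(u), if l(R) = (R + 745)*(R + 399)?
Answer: -1164720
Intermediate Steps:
l(R) = (399 + R)*(745 + R) (l(R) = (745 + R)*(399 + R) = (399 + R)*(745 + R))
-l(u) = -(297255 + 521**2 + 1144*521) = -(297255 + 271441 + 596024) = -1*1164720 = -1164720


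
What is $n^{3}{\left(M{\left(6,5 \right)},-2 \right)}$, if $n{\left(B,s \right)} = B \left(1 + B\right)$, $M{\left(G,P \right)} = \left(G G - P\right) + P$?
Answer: $2363266368$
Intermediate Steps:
$M{\left(G,P \right)} = G^{2}$ ($M{\left(G,P \right)} = \left(G^{2} - P\right) + P = G^{2}$)
$n^{3}{\left(M{\left(6,5 \right)},-2 \right)} = \left(6^{2} \left(1 + 6^{2}\right)\right)^{3} = \left(36 \left(1 + 36\right)\right)^{3} = \left(36 \cdot 37\right)^{3} = 1332^{3} = 2363266368$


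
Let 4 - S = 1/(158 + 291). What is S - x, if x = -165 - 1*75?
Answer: 109555/449 ≈ 244.00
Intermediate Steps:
S = 1795/449 (S = 4 - 1/(158 + 291) = 4 - 1/449 = 1795/449 ≈ 3.9978)
x = -240 (x = -165 - 75 = -240)
S - x = 1795/449 - 1*(-240) = 1795/449 + 240 = 109555/449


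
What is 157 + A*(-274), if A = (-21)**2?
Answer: -120677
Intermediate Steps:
A = 441
157 + A*(-274) = 157 + 441*(-274) = 157 - 120834 = -120677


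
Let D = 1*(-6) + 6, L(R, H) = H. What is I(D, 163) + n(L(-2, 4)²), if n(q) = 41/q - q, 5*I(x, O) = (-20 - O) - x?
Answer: -4003/80 ≈ -50.037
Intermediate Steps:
D = 0 (D = -6 + 6 = 0)
I(x, O) = -4 - O/5 - x/5 (I(x, O) = ((-20 - O) - x)/5 = (-20 - O - x)/5 = -4 - O/5 - x/5)
n(q) = -q + 41/q
I(D, 163) + n(L(-2, 4)²) = (-4 - ⅕*163 - ⅕*0) + (-1*4² + 41/(4²)) = (-4 - 163/5 + 0) + (-1*16 + 41/16) = -183/5 + (-16 + 41*(1/16)) = -183/5 + (-16 + 41/16) = -183/5 - 215/16 = -4003/80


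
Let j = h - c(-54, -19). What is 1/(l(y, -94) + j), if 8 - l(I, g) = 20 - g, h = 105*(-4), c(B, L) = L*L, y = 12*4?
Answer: -1/887 ≈ -0.0011274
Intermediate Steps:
y = 48
c(B, L) = L²
h = -420
l(I, g) = -12 + g (l(I, g) = 8 - (20 - g) = 8 + (-20 + g) = -12 + g)
j = -781 (j = -420 - 1*(-19)² = -420 - 1*361 = -420 - 361 = -781)
1/(l(y, -94) + j) = 1/((-12 - 94) - 781) = 1/(-106 - 781) = 1/(-887) = -1/887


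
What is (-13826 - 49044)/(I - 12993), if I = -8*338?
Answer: 62870/15697 ≈ 4.0052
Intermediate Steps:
I = -2704
(-13826 - 49044)/(I - 12993) = (-13826 - 49044)/(-2704 - 12993) = -62870/(-15697) = -62870*(-1/15697) = 62870/15697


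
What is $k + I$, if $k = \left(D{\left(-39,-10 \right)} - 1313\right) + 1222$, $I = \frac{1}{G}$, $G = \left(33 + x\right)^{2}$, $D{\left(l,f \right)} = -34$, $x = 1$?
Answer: $- \frac{144499}{1156} \approx -125.0$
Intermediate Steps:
$G = 1156$ ($G = \left(33 + 1\right)^{2} = 34^{2} = 1156$)
$I = \frac{1}{1156} \approx 0.00086505$
$k = -125$ ($k = \left(-34 - 1313\right) + 1222 = -1347 + 1222 = -125$)
$k + I = -125 + \frac{1}{1156} = - \frac{144499}{1156}$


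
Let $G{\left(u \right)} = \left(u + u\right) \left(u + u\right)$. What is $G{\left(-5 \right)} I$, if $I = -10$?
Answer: $-1000$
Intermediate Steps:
$G{\left(u \right)} = 4 u^{2}$ ($G{\left(u \right)} = 2 u 2 u = 4 u^{2}$)
$G{\left(-5 \right)} I = 4 \left(-5\right)^{2} \left(-10\right) = 4 \cdot 25 \left(-10\right) = 100 \left(-10\right) = -1000$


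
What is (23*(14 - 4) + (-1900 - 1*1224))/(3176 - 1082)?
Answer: -1447/1047 ≈ -1.3820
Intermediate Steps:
(23*(14 - 4) + (-1900 - 1*1224))/(3176 - 1082) = (23*10 + (-1900 - 1224))/2094 = (230 - 3124)*(1/2094) = -2894*1/2094 = -1447/1047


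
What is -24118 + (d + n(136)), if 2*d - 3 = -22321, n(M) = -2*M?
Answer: -35549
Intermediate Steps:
d = -11159 (d = 3/2 + (½)*(-22321) = 3/2 - 22321/2 = -11159)
-24118 + (d + n(136)) = -24118 + (-11159 - 2*136) = -24118 + (-11159 - 272) = -24118 - 11431 = -35549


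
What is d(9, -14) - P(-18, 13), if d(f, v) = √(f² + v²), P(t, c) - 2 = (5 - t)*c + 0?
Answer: -301 + √277 ≈ -284.36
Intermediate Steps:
P(t, c) = 2 + c*(5 - t) (P(t, c) = 2 + ((5 - t)*c + 0) = 2 + (c*(5 - t) + 0) = 2 + c*(5 - t))
d(9, -14) - P(-18, 13) = √(9² + (-14)²) - (2 + 5*13 - 1*13*(-18)) = √(81 + 196) - (2 + 65 + 234) = √277 - 1*301 = √277 - 301 = -301 + √277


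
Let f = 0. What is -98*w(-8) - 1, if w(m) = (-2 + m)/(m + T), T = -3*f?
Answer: -247/2 ≈ -123.50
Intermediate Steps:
T = 0 (T = -3*0 = 0)
w(m) = (-2 + m)/m (w(m) = (-2 + m)/(m + 0) = (-2 + m)/m)
-98*w(-8) - 1 = -98*(-2 - 8)/(-8) - 1 = -(-49)*(-10)/4 - 1 = -98*5/4 - 1 = -245/2 - 1 = -247/2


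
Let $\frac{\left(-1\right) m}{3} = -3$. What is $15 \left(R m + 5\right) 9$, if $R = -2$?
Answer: $-1755$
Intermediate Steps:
$m = 9$ ($m = \left(-3\right) \left(-3\right) = 9$)
$15 \left(R m + 5\right) 9 = 15 \left(\left(-2\right) 9 + 5\right) 9 = 15 \left(-18 + 5\right) 9 = 15 \left(-13\right) 9 = \left(-195\right) 9 = -1755$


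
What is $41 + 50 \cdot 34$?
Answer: $1741$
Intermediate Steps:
$41 + 50 \cdot 34 = 41 + 1700 = 1741$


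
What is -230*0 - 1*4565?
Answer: -4565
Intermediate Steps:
-230*0 - 1*4565 = 0 - 4565 = -4565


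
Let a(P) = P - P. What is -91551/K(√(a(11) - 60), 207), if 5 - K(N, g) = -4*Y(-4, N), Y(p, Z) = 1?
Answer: -30517/3 ≈ -10172.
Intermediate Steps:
a(P) = 0
K(N, g) = 9 (K(N, g) = 5 - (-4) = 5 - 1*(-4) = 5 + 4 = 9)
-91551/K(√(a(11) - 60), 207) = -91551/9 = -91551*⅑ = -30517/3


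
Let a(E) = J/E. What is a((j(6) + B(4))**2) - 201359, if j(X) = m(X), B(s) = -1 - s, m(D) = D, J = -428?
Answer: -201787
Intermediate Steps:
j(X) = X
a(E) = -428/E
a((j(6) + B(4))**2) - 201359 = -428/(6 + (-1 - 1*4))**2 - 201359 = -428/(6 + (-1 - 4))**2 - 201359 = -428/(6 - 5)**2 - 201359 = -428/(1**2) - 201359 = -428/1 - 201359 = -428*1 - 201359 = -428 - 201359 = -201787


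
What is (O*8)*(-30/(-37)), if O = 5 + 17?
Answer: 5280/37 ≈ 142.70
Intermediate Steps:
O = 22
(O*8)*(-30/(-37)) = (22*8)*(-30/(-37)) = 176*(-30*(-1/37)) = 176*(30/37) = 5280/37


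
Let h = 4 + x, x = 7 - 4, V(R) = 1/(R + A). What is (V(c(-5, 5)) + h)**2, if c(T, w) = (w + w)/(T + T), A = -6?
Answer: 2304/49 ≈ 47.020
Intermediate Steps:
c(T, w) = w/T (c(T, w) = (2*w)/((2*T)) = (2*w)*(1/(2*T)) = w/T)
V(R) = 1/(-6 + R) (V(R) = 1/(R - 6) = 1/(-6 + R))
x = 3
h = 7 (h = 4 + 3 = 7)
(V(c(-5, 5)) + h)**2 = (1/(-6 + 5/(-5)) + 7)**2 = (1/(-6 + 5*(-1/5)) + 7)**2 = (1/(-6 - 1) + 7)**2 = (1/(-7) + 7)**2 = (-1/7 + 7)**2 = (48/7)**2 = 2304/49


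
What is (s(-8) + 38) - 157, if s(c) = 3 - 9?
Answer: -125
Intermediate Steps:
s(c) = -6
(s(-8) + 38) - 157 = (-6 + 38) - 157 = 32 - 157 = -125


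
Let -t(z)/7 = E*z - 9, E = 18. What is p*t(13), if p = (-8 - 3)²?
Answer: -190575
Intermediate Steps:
t(z) = 63 - 126*z (t(z) = -7*(18*z - 9) = -7*(-9 + 18*z) = 63 - 126*z)
p = 121 (p = (-11)² = 121)
p*t(13) = 121*(63 - 126*13) = 121*(63 - 1638) = 121*(-1575) = -190575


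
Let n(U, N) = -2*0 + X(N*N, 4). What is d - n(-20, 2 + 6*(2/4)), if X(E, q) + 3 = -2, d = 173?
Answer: 178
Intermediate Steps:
X(E, q) = -5 (X(E, q) = -3 - 2 = -5)
n(U, N) = -5 (n(U, N) = -2*0 - 5 = 0 - 5 = -5)
d - n(-20, 2 + 6*(2/4)) = 173 - 1*(-5) = 173 + 5 = 178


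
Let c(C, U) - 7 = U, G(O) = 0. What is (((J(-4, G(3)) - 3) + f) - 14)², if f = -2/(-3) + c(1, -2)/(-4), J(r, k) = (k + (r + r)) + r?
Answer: 126025/144 ≈ 875.17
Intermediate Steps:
c(C, U) = 7 + U
J(r, k) = k + 3*r (J(r, k) = (k + 2*r) + r = k + 3*r)
f = -7/12 (f = -2/(-3) + (7 - 2)/(-4) = -2*(-⅓) + 5*(-¼) = ⅔ - 5/4 = -7/12 ≈ -0.58333)
(((J(-4, G(3)) - 3) + f) - 14)² = ((((0 + 3*(-4)) - 3) - 7/12) - 14)² = ((((0 - 12) - 3) - 7/12) - 14)² = (((-12 - 3) - 7/12) - 14)² = ((-15 - 7/12) - 14)² = (-187/12 - 14)² = (-355/12)² = 126025/144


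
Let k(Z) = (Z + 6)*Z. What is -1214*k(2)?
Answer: -19424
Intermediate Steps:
k(Z) = Z*(6 + Z) (k(Z) = (6 + Z)*Z = Z*(6 + Z))
-1214*k(2) = -2428*(6 + 2) = -2428*8 = -1214*16 = -19424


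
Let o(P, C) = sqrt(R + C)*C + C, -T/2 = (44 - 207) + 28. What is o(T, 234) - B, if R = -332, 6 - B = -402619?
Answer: -402391 + 1638*I*sqrt(2) ≈ -4.0239e+5 + 2316.5*I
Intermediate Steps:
B = 402625 (B = 6 - 1*(-402619) = 6 + 402619 = 402625)
T = 270 (T = -2*((44 - 207) + 28) = -2*(-163 + 28) = -2*(-135) = 270)
o(P, C) = C + C*sqrt(-332 + C) (o(P, C) = sqrt(-332 + C)*C + C = C*sqrt(-332 + C) + C = C + C*sqrt(-332 + C))
o(T, 234) - B = 234*(1 + sqrt(-332 + 234)) - 1*402625 = 234*(1 + sqrt(-98)) - 402625 = 234*(1 + 7*I*sqrt(2)) - 402625 = (234 + 1638*I*sqrt(2)) - 402625 = -402391 + 1638*I*sqrt(2)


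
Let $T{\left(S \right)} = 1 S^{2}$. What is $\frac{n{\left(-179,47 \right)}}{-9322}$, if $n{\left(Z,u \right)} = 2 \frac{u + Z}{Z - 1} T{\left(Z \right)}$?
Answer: $- \frac{352451}{69915} \approx -5.0411$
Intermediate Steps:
$T{\left(S \right)} = S^{2}$
$n{\left(Z,u \right)} = \frac{2 Z^{2} \left(Z + u\right)}{-1 + Z}$ ($n{\left(Z,u \right)} = 2 \frac{u + Z}{Z - 1} Z^{2} = 2 \frac{Z + u}{-1 + Z} Z^{2} = \frac{2 \left(Z + u\right)}{-1 + Z} Z^{2} = \frac{2 Z^{2} \left(Z + u\right)}{-1 + Z}$)
$\frac{n{\left(-179,47 \right)}}{-9322} = \frac{2 \left(-179\right)^{2} \frac{1}{-1 - 179} \left(-179 + 47\right)}{-9322} = 2 \cdot 32041 \frac{1}{-180} \left(-132\right) \left(- \frac{1}{9322}\right) = 2 \cdot 32041 \left(- \frac{1}{180}\right) \left(-132\right) \left(- \frac{1}{9322}\right) = \frac{704902}{15} \left(- \frac{1}{9322}\right) = - \frac{352451}{69915}$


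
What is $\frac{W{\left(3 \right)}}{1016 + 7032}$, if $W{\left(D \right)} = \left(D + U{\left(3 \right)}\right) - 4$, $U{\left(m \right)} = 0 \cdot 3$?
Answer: $- \frac{1}{8048} \approx -0.00012425$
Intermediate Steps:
$U{\left(m \right)} = 0$
$W{\left(D \right)} = -4 + D$ ($W{\left(D \right)} = \left(D + 0\right) - 4 = D - 4 = -4 + D$)
$\frac{W{\left(3 \right)}}{1016 + 7032} = \frac{-4 + 3}{1016 + 7032} = - \frac{1}{8048}$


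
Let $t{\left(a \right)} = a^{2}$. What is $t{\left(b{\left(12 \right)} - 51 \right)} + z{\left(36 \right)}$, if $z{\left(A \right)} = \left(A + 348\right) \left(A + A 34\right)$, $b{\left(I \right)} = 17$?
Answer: $484996$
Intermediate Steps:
$z{\left(A \right)} = 35 A \left(348 + A\right)$ ($z{\left(A \right)} = \left(348 + A\right) \left(A + 34 A\right) = \left(348 + A\right) 35 A = 35 A \left(348 + A\right)$)
$t{\left(b{\left(12 \right)} - 51 \right)} + z{\left(36 \right)} = \left(17 - 51\right)^{2} + 35 \cdot 36 \left(348 + 36\right) = \left(17 - 51\right)^{2} + 35 \cdot 36 \cdot 384 = \left(-34\right)^{2} + 483840 = 1156 + 483840 = 484996$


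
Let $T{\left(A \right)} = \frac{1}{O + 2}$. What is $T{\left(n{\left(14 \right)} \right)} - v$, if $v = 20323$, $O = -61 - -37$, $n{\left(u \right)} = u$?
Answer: $- \frac{447107}{22} \approx -20323.0$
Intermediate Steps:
$O = -24$ ($O = -61 + 37 = -24$)
$T{\left(A \right)} = - \frac{1}{22}$ ($T{\left(A \right)} = \frac{1}{-24 + 2} = \frac{1}{-22} = - \frac{1}{22}$)
$T{\left(n{\left(14 \right)} \right)} - v = - \frac{1}{22} - 20323 = - \frac{447107}{22}$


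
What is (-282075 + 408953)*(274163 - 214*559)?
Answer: 19607345486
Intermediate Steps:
(-282075 + 408953)*(274163 - 214*559) = 126878*(274163 - 119626) = 126878*154537 = 19607345486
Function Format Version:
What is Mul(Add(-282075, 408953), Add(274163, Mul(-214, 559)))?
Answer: 19607345486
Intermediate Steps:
Mul(Add(-282075, 408953), Add(274163, Mul(-214, 559))) = Mul(126878, Add(274163, -119626)) = Mul(126878, 154537) = 19607345486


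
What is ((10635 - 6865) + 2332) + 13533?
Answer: 19635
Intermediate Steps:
((10635 - 6865) + 2332) + 13533 = (3770 + 2332) + 13533 = 6102 + 13533 = 19635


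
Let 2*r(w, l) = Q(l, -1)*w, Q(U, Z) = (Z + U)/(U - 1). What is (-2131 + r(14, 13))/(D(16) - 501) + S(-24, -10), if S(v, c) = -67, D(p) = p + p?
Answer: -29299/469 ≈ -62.471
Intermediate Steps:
Q(U, Z) = (U + Z)/(-1 + U)
r(w, l) = w/2 (r(w, l) = (((l - 1)/(-1 + l))*w)/2 = (((-1 + l)/(-1 + l))*w)/2 = (1*w)/2 = w/2)
D(p) = 2*p
(-2131 + r(14, 13))/(D(16) - 501) + S(-24, -10) = (-2131 + (1/2)*14)/(2*16 - 501) - 67 = (-2131 + 7)/(32 - 501) - 67 = -2124/(-469) - 67 = -2124*(-1/469) - 67 = 2124/469 - 67 = -29299/469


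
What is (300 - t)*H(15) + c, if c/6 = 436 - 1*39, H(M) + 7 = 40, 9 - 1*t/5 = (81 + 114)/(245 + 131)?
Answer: 4091847/376 ≈ 10883.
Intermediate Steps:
t = 15945/376 (t = 45 - 5*(81 + 114)/(245 + 131) = 45 - 975/376 = 15945/376 ≈ 42.407)
H(M) = 33 (H(M) = -7 + 40 = 33)
c = 2382 (c = 6*(436 - 1*39) = 6*(436 - 39) = 6*397 = 2382)
(300 - t)*H(15) + c = (300 - 1*15945/376)*33 + 2382 = (300 - 15945/376)*33 + 2382 = (96855/376)*33 + 2382 = 3196215/376 + 2382 = 4091847/376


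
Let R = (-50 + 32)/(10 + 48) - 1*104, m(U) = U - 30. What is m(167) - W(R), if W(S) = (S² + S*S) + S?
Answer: -18098308/841 ≈ -21520.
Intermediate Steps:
m(U) = -30 + U
R = -3025/29 (R = -18/58 - 104 = -18*1/58 - 104 = -9/29 - 104 = -3025/29 ≈ -104.31)
W(S) = S + 2*S² (W(S) = (S² + S²) + S = 2*S² + S = S + 2*S²)
m(167) - W(R) = (-30 + 167) - (-3025)*(1 + 2*(-3025/29))/29 = 137 - (-3025)*(1 - 6050/29)/29 = 137 - (-3025)*(-6021)/(29*29) = 137 - 1*18213525/841 = 137 - 18213525/841 = -18098308/841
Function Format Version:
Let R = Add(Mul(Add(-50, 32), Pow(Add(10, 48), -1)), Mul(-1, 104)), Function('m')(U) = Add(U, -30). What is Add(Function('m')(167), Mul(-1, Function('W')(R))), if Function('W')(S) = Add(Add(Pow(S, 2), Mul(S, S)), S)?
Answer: Rational(-18098308, 841) ≈ -21520.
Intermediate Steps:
Function('m')(U) = Add(-30, U)
R = Rational(-3025, 29) (R = Add(Mul(-18, Pow(58, -1)), -104) = Add(Mul(-18, Rational(1, 58)), -104) = Add(Rational(-9, 29), -104) = Rational(-3025, 29) ≈ -104.31)
Function('W')(S) = Add(S, Mul(2, Pow(S, 2))) (Function('W')(S) = Add(Add(Pow(S, 2), Pow(S, 2)), S) = Add(Mul(2, Pow(S, 2)), S) = Add(S, Mul(2, Pow(S, 2))))
Add(Function('m')(167), Mul(-1, Function('W')(R))) = Add(Add(-30, 167), Mul(-1, Mul(Rational(-3025, 29), Add(1, Mul(2, Rational(-3025, 29)))))) = Add(137, Mul(-1, Mul(Rational(-3025, 29), Add(1, Rational(-6050, 29))))) = Add(137, Mul(-1, Mul(Rational(-3025, 29), Rational(-6021, 29)))) = Add(137, Mul(-1, Rational(18213525, 841))) = Add(137, Rational(-18213525, 841)) = Rational(-18098308, 841)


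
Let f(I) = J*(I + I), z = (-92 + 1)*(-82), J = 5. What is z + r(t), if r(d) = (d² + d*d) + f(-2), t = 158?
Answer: 57370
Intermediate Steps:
z = 7462 (z = -91*(-82) = 7462)
f(I) = 10*I (f(I) = 5*(I + I) = 5*(2*I) = 10*I)
r(d) = -20 + 2*d² (r(d) = (d² + d*d) + 10*(-2) = (d² + d²) - 20 = 2*d² - 20 = -20 + 2*d²)
z + r(t) = 7462 + (-20 + 2*158²) = 7462 + (-20 + 2*24964) = 7462 + (-20 + 49928) = 7462 + 49908 = 57370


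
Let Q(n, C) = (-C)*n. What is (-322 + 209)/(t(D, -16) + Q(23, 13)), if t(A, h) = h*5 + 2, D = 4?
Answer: 113/377 ≈ 0.29973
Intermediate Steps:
Q(n, C) = -C*n
t(A, h) = 2 + 5*h (t(A, h) = 5*h + 2 = 2 + 5*h)
(-322 + 209)/(t(D, -16) + Q(23, 13)) = (-322 + 209)/((2 + 5*(-16)) - 1*13*23) = -113/((2 - 80) - 299) = -113/(-78 - 299) = -113/(-377) = -113*(-1/377) = 113/377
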